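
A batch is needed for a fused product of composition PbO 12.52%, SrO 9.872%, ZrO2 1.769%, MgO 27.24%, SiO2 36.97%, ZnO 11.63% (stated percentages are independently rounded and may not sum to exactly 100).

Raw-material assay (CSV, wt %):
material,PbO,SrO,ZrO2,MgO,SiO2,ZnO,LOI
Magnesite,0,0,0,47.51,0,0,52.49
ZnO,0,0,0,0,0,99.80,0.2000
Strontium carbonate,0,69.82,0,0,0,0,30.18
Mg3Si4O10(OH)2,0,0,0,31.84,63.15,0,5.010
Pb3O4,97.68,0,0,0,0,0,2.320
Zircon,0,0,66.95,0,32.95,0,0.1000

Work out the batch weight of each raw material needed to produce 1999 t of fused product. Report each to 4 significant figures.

In-progress results appear (rounded to four significant digits) within the worked lines. Full float precision is kept at each step; a single rounding produces every reported figure. All derived quantities, including net glass mass, six oxide percentages, ignition loss, the totals, the yield, are computed starting from the weights for 1999 t of glass in full float precision, as quoted within the problem or the answer.
Oxide-by-oxide targets in 1999 t fused product:
  PbO: 12.52% × 1999 = 250.3 t
  SrO: 9.872% × 1999 = 197.3 t
  ZrO2: 1.769% × 1999 = 35.36 t
  MgO: 27.24% × 1999 = 544.5 t
  SiO2: 36.97% × 1999 = 739.0 t
  ZnO: 11.63% × 1999 = 232.5 t
Mass-balance tally per oxide working from each reported weight, relative to the basis at hand (sums match the target masses once rounding is allowed for):
  PbO: 256.2·0.9768 = 250.3 t (target 250.3 t)
  SrO: 282.6·0.6982 = 197.3 t (target 197.3 t)
  ZrO2: 52.82·0.6695 = 35.36 t (target 35.36 t)
  MgO: 380.3·0.4751 + 1143·0.3184 = 544.6 t (target 544.5 t)
  SiO2: 1143·0.6315 + 52.82·0.3295 = 739.2 t (target 739.0 t)
  ZnO: 232.9·0.9980 = 232.4 t (target 232.5 t)
Mass balance on the glass: total charge less LOI = 1999 t (oxide target masses add up to 1999 t; with the basis standing at 1999 t — rounding explains the deltas).
Adding the batch up: Σ batch = 2348 t; LOI removed, Σ of batch·LOI: 348.6 t; as yield: glass ÷ batch → 85.15%.

Batch per 1999 t fused product:
  Magnesite: 380.3 t
  ZnO: 232.9 t
  Strontium carbonate: 282.6 t
  Mg3Si4O10(OH)2: 1143 t
  Pb3O4: 256.2 t
  Zircon: 52.82 t
Total batch = 2348 t; LOI loss = 348.6 t; yield = 85.15%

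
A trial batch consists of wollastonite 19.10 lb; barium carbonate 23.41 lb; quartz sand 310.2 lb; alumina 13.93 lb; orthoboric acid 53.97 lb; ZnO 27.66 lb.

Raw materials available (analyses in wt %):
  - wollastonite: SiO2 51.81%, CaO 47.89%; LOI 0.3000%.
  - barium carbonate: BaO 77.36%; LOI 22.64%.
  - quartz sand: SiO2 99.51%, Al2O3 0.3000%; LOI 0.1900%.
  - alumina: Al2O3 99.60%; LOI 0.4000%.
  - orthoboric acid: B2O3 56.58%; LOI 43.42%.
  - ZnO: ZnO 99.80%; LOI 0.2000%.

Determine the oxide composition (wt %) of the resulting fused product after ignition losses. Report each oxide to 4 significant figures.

Glass mass = 418.8 lb (batch 448.3 − LOI 29.49).
Composition: SiO2 76.07%, CaO 2.184%, BaO 4.324%, ZnO 6.592%, Al2O3 3.535%, B2O3 7.292%

The working math runs at exact precision from start to finish — the intermediate values are printed, with 4-significant-figure rounding, when written out — exactly one rounding lands on every reported figure — the derived quantities, including the totals, six oxide percentages, the yield, glass mass, LOI, are carried starting from the weights at 418.8 lb of glass at full float precision, as written in question or answer.
Mass of each oxide from the mix:
  SiO2: 19.10·0.5181 + 310.2·0.9951 = 318.6 lb
  CaO: 19.10·0.4789 = 9.147 lb
  BaO: 23.41·0.7736 = 18.11 lb
  ZnO: 27.66·0.9980 = 27.60 lb
  Al2O3: 310.2·0.003000 + 13.93·0.9960 = 14.80 lb
  B2O3: 53.97·0.5658 = 30.54 lb
LOI: 19.10·0.003000 + 23.41·0.2264 + 310.2·0.001900 + 13.93·0.004000 + 53.97·0.4342 + 27.66·0.002000 = 29.49 lb
Glass = total batch minus LOI = 448.3 − 29.49 = 418.8 lb (equal to the oxide-mass sum)
percent by weight: oxide/glass ×100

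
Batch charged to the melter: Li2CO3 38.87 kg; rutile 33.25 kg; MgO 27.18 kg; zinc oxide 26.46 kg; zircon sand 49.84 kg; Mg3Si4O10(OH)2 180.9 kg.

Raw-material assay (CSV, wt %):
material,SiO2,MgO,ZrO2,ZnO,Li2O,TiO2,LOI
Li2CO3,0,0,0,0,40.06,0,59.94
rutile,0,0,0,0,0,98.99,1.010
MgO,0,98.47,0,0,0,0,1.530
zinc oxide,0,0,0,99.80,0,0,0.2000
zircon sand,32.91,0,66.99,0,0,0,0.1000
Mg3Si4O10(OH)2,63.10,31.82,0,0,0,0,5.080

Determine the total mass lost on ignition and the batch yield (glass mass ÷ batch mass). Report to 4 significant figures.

LOI loss = 33.34 kg; glass = 323.2 kg; yield = 90.65%

The working math carries exact precision through the solve; working values are shown rounded to four significant digits in the working. Every reported figure is rounded just once — the derived quantities, which include totals, glass mass, yield, six oxide percentages, LOI, are re-derived in exact precision, exactly as printed in either problem or answer, from the weighed amounts for 323.2 kg of glass.
Loss on ignition, line by line:
  Li2CO3: 38.87 × 0.5994 = 23.30 kg
  rutile: 33.25 × 0.01010 = 0.3358 kg
  MgO: 27.18 × 0.01530 = 0.4159 kg
  zinc oxide: 26.46 × 0.002000 = 0.05292 kg
  zircon sand: 49.84 × 0.001000 = 0.04984 kg
  Mg3Si4O10(OH)2: 180.9 × 0.05080 = 9.190 kg
Total LOI = 33.34 kg
Glass = batch − LOI = 356.5 − 33.34 = 323.2 kg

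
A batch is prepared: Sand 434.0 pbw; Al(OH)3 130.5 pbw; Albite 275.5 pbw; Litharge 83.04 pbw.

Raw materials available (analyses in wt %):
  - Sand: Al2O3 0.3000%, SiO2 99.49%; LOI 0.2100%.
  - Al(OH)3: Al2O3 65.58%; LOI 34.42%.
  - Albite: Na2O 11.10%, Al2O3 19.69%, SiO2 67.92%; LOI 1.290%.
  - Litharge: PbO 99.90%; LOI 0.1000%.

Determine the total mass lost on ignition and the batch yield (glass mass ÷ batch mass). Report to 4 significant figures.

LOI loss = 49.47 pbw; glass = 873.6 pbw; yield = 94.64%

Every computation carries full float precision through the solve. The intermediate values are printed rounded to four significant digits on the page — each reported number sees exactly one rounding; the derived quantities are recomputed in full precision (net glass mass, four oxide percentages, totals, ignition loss, the yield) using the weight values per 873.6 pbw of glass, as set out in the problem or the answer.
Per-material ignition loss:
  Sand: 434.0 × 0.002100 = 0.9114 pbw
  Al(OH)3: 130.5 × 0.3442 = 44.92 pbw
  Albite: 275.5 × 0.01290 = 3.554 pbw
  Litharge: 83.04 × 0.001000 = 0.08304 pbw
Total LOI = 49.47 pbw
Glass = batch − LOI = 923.0 − 49.47 = 873.6 pbw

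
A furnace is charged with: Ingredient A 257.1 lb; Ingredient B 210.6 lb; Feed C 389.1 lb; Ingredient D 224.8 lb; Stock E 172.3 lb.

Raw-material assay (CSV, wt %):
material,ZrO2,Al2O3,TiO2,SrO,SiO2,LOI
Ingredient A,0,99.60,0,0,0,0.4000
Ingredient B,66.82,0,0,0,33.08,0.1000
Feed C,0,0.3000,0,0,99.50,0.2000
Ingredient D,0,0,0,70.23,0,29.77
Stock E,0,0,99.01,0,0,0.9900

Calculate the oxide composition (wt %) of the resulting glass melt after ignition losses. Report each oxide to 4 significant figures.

The whole derivation carries exact precision in every operation. Mid-chain values appear, rounded to 4 significant digits, as written; each reported result is rounded just once. Derived quantities are computed from the weighed amounts on 1183 lb of glass in full precision (five oxide percentages, the yield, LOI, glass mass, the totals) precisely as stated by the question or the answer.
Oxide masses out of the charge:
  ZrO2: 210.6·0.6682 = 140.7 lb
  Al2O3: 257.1·0.9960 + 389.1·0.003000 = 257.2 lb
  TiO2: 172.3·0.9901 = 170.6 lb
  SrO: 224.8·0.7023 = 157.9 lb
  SiO2: 210.6·0.3308 + 389.1·0.9950 = 456.8 lb
LOI: 257.1·0.004000 + 210.6·0.001000 + 389.1·0.002000 + 224.8·0.2977 + 172.3·0.009900 = 70.65 lb
The glass mass, total less LOI, = 1254 − 70.65 = 1183 lb (consistent with Σ oxide mass)
each oxide over glass, ×100, is wt %

Glass mass = 1183 lb (batch 1254 − LOI 70.65).
Composition: ZrO2 11.89%, Al2O3 21.74%, TiO2 14.42%, SrO 13.34%, SiO2 38.61%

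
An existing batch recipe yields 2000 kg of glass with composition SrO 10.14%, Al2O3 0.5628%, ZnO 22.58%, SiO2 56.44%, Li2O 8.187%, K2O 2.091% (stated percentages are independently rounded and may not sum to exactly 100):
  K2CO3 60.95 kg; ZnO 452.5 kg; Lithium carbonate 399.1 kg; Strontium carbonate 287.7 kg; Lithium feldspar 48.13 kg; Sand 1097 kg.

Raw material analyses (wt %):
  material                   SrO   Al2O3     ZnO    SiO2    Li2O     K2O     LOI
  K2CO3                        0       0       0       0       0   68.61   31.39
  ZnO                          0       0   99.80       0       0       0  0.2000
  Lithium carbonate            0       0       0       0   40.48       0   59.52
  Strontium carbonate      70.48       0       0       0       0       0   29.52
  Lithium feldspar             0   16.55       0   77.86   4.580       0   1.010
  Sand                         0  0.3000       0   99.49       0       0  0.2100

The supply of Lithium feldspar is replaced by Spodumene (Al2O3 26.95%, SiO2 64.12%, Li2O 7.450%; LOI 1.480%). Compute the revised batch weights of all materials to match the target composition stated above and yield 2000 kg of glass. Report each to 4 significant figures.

Values along the way are displayed, with 4-significant-figure rounding, at each printed step — all arithmetic maintains full float precision all the way through. Exactly one rounding goes into each reported value; derived quantities are recomputed using the weight values on 2000 kg of glass at full precision (totals, the six compositions, LOI, the yield, net glass mass) as set out in the problem or answer text.
Oxide mass targets, per 2000 kg glass:
  SrO: 10.14% × 2000 = 202.8 kg
  Al2O3: 0.5628% × 2000 = 11.26 kg
  ZnO: 22.58% × 2000 = 451.6 kg
  SiO2: 56.44% × 2000 = 1129 kg
  Li2O: 8.187% × 2000 = 163.7 kg
  K2O: 2.091% × 2000 = 41.82 kg
Per-oxide balance check on the weights just shown, at the basis given (delivered sums recover each target net of answer rounding effects):
  SrO: 287.7·0.7048 = 202.8 kg (target 202.8 kg)
  Al2O3: 29.35·0.2695 + 1116·0.003000 = 11.26 kg (target 11.26 kg)
  ZnO: 452.5·0.9980 = 451.6 kg (target 451.6 kg)
  SiO2: 29.35·0.6412 + 1116·0.9949 = 1129 kg (target 1129 kg)
  Li2O: 399.1·0.4048 + 29.35·0.07450 = 163.7 kg (target 163.7 kg)
  K2O: 60.95·0.6861 = 41.82 kg (target 41.82 kg)
Consistency of the glass mass: net batch after ignition = 2000 kg (targets for the oxides total 2000 kg; basis as stated: 2000 kg — deltas are rounding alone).
Adding the batch up: Σ batch = 2346 kg; Σ batch·LOI gives LOI loss = 345.3 kg; the yield ratio, glass ÷ batch: 85.28%.

Revised batch per 2000 kg glass:
  K2CO3: 60.95 kg
  ZnO: 452.5 kg
  Lithium carbonate: 399.1 kg
  Strontium carbonate: 287.7 kg
  Spodumene: 29.35 kg
  Sand: 1116 kg
Total batch = 2346 kg; LOI loss = 345.3 kg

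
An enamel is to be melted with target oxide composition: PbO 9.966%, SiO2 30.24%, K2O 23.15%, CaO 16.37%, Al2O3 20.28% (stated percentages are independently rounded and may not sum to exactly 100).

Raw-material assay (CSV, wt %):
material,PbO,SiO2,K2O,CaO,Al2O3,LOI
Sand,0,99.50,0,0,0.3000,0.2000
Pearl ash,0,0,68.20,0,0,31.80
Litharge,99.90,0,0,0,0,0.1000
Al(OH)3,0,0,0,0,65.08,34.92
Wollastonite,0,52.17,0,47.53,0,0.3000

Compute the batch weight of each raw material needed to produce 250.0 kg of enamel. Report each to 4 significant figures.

Batch per 250.0 kg enamel:
  Sand: 30.83 kg
  Pearl ash: 84.86 kg
  Litharge: 24.94 kg
  Al(OH)3: 77.76 kg
  Wollastonite: 86.10 kg
Total batch = 304.5 kg; LOI loss = 54.48 kg; yield = 82.11%

In-progress results appear rounded to four significant digits as written — all arithmetic runs at full float precision at all times — each reported number undergoes a single rounding — all derived quantities (net glass mass, the yield, the five compositions, totals, ignition loss) are re-derived starting from the weights per 250.0 kg of glass at exact precision precisely as stated by question or answer.
Target masses of each oxide per 250.0 kg enamel:
  PbO: 9.966% × 250.0 = 24.92 kg
  SiO2: 30.24% × 250.0 = 75.60 kg
  K2O: 23.15% × 250.0 = 57.88 kg
  CaO: 16.37% × 250.0 = 40.93 kg
  Al2O3: 20.28% × 250.0 = 50.70 kg
Sums-versus-targets review working from each reported weight, against the basis in use (every target is met by its sum inside rounding margins):
  PbO: 24.94·0.9990 = 24.92 kg (target 24.92 kg)
  SiO2: 30.83·0.9950 + 86.10·0.5217 = 75.59 kg (target 75.60 kg)
  K2O: 84.86·0.6820 = 57.87 kg (target 57.88 kg)
  CaO: 86.10·0.4753 = 40.92 kg (target 40.93 kg)
  Al2O3: 30.83·0.003000 + 77.76·0.6508 = 50.70 kg (target 50.70 kg)
Glass-mass sanity pass: Σ batch − LOI loss = 250.0 kg (targets for the oxides total 250.0 kg; against the stated basis, 250.0 kg — differing by rounding only).
Total batch = Σ batch = 304.5 kg; LOI removed, Σ of batch·LOI: 54.48 kg; yield, glass over the total, = 82.11%.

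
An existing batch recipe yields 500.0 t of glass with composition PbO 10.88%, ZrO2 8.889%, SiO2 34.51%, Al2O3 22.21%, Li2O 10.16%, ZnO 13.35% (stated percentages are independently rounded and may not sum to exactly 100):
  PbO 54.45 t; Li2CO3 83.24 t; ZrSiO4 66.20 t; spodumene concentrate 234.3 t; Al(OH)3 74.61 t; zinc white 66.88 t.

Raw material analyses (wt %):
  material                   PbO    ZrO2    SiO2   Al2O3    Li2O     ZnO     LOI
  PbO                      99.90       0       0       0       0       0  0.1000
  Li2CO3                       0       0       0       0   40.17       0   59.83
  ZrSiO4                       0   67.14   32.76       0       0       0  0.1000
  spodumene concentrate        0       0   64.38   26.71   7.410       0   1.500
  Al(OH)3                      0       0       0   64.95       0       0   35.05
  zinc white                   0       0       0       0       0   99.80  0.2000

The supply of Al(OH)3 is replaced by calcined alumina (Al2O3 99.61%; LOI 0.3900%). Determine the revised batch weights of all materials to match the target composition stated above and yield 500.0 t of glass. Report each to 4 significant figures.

Working values are shown, rounded to four significant figures, on the page. All internal work runs at full precision throughout; each reported value receives exactly one rounding. Derived quantities (ignition loss, six oxide percentages, the totals, glass mass, yield) are carried at full float precision using the weight values for 500.0 t of glass exactly as shown in the question or the answer.
Oxide mass targets, per 500.0 t glass:
  PbO: 10.88% × 500.0 = 54.40 t
  ZrO2: 8.889% × 500.0 = 44.44 t
  SiO2: 34.51% × 500.0 = 172.6 t
  Al2O3: 22.21% × 500.0 = 111.0 t
  Li2O: 10.16% × 500.0 = 50.80 t
  ZnO: 13.35% × 500.0 = 66.75 t
A balance pass over the oxides, from the weights as reported, relative to the basis at hand (delivered sums recover each target inside rounding margins):
  PbO: 54.45·0.9990 = 54.40 t (target 54.40 t)
  ZrO2: 66.20·0.6714 = 44.45 t (target 44.44 t)
  SiO2: 66.20·0.3276 + 234.3·0.6438 = 172.5 t (target 172.6 t)
  Al2O3: 234.3·0.2671 + 48.65·0.9961 = 111.0 t (target 111.0 t)
  Li2O: 83.24·0.4017 + 234.3·0.07410 = 50.80 t (target 50.80 t)
  ZnO: 66.88·0.9980 = 66.75 t (target 66.75 t)
Glass-mass bookkeeping: whole batch net of LOI = 500.0 t (summing oxide targets gives 500.0 t; stated basis 500.0 t — rounding explains the deltas).
Whole-batch sum: Σ batch = 553.7 t; LOI loss = Σ batch·LOI = 53.76 t; yield: glass divided by total = 90.29%.

Revised batch per 500.0 t glass:
  PbO: 54.45 t
  Li2CO3: 83.24 t
  ZrSiO4: 66.20 t
  spodumene concentrate: 234.3 t
  calcined alumina: 48.65 t
  zinc white: 66.88 t
Total batch = 553.7 t; LOI loss = 53.76 t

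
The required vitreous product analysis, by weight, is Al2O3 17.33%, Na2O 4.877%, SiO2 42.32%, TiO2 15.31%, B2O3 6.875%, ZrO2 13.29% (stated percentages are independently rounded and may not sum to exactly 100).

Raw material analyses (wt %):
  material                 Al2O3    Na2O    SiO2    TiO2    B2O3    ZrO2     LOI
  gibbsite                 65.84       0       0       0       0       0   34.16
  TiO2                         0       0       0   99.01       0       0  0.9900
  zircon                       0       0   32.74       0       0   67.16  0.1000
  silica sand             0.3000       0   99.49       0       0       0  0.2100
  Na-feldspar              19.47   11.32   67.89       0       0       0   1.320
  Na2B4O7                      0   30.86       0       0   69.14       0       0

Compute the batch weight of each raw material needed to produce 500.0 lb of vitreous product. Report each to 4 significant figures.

The whole derivation keeps exact precision through the solve. Values along the way are printed (rounded to four significant figures) alongside each step; a single rounding produces each reported value. Derived quantities are computed starting from the weights at 500.0 lb of glass at exact precision (the totals, the yield, the six compositions, LOI, net glass mass) as given in the problem or answer text.
Target oxide masses per 500.0 lb vitreous product:
  Al2O3: 17.33% × 500.0 = 86.65 lb
  Na2O: 4.877% × 500.0 = 24.38 lb
  SiO2: 42.32% × 500.0 = 211.6 lb
  TiO2: 15.31% × 500.0 = 76.55 lb
  B2O3: 6.875% × 500.0 = 34.38 lb
  ZrO2: 13.29% × 500.0 = 66.45 lb
A balance pass over the oxides, given the weights on record, versus the basis set out (target by target, the sums agree modulo rounding of the values):
  Al2O3: 107.4·0.6584 + 125.6·0.003000 + 79.88·0.1947 = 86.64 lb (target 86.65 lb)
  Na2O: 79.88·0.1132 + 49.72·0.3086 = 24.39 lb (target 24.38 lb)
  SiO2: 98.94·0.3274 + 125.6·0.9949 + 79.88·0.6789 = 211.6 lb (target 211.6 lb)
  TiO2: 77.32·0.9901 = 76.55 lb (target 76.55 lb)
  B2O3: 49.72·0.6914 = 34.38 lb (target 34.38 lb)
  ZrO2: 98.94·0.6716 = 66.45 lb (target 66.45 lb)
Glass-mass bookkeeping: total charge less LOI = 500.0 lb (oxide target masses add up to 500.0 lb; with the basis standing at 500.0 lb — deltas are rounding alone).
Summing the batch: Σ batch = 538.9 lb; LOI loss = Σ batch·LOI = 38.87 lb; yield: glass divided by total = 92.79%.

Batch per 500.0 lb vitreous product:
  gibbsite: 107.4 lb
  TiO2: 77.32 lb
  zircon: 98.94 lb
  silica sand: 125.6 lb
  Na-feldspar: 79.88 lb
  Na2B4O7: 49.72 lb
Total batch = 538.9 lb; LOI loss = 38.87 lb; yield = 92.79%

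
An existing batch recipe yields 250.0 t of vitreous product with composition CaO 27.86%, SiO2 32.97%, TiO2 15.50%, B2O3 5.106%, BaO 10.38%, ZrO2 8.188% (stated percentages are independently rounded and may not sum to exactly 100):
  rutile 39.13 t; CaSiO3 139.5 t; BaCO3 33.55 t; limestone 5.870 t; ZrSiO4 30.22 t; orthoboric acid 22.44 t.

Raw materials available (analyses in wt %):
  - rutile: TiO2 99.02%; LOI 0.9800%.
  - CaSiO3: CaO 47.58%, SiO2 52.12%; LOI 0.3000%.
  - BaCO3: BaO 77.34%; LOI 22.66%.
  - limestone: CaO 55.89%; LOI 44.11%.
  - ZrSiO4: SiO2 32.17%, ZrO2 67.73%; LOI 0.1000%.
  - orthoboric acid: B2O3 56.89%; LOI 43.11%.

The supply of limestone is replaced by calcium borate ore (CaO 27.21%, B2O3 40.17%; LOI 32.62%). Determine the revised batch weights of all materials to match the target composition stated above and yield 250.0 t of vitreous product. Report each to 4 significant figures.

The intermediate values are displayed (rounded to 4 significant digits) as written. Each numeric step maintains full precision all the way through. Every reported result is rounded a single time. Derived quantities are recomputed starting from the weights on 250.0 t of glass at full precision (LOI, totals, six oxide percentages, the yield, net glass mass) exactly as printed in the problem or answer text.
Oxide-by-oxide targets in 250.0 t vitreous product:
  CaO: 27.86% × 250.0 = 69.65 t
  SiO2: 32.97% × 250.0 = 82.42 t
  TiO2: 15.50% × 250.0 = 38.75 t
  B2O3: 5.106% × 250.0 = 12.76 t
  BaO: 10.38% × 250.0 = 25.95 t
  ZrO2: 8.188% × 250.0 = 20.47 t
Balance tally, oxide-wise, applying the batch weights above, versus the basis set out (oxide sums agree with the targets given rounding of the digits):
  CaO: 139.5·0.4758 + 12.06·0.2721 = 69.66 t (target 69.65 t)
  SiO2: 139.5·0.5212 + 30.22·0.3217 = 82.43 t (target 82.42 t)
  TiO2: 39.13·0.9902 = 38.75 t (target 38.75 t)
  B2O3: 12.06·0.4017 + 13.92·0.5689 = 12.76 t (target 12.76 t)
  BaO: 33.55·0.7734 = 25.95 t (target 25.95 t)
  ZrO2: 30.22·0.6773 = 20.47 t (target 20.47 t)
The glass-mass cross-check: total charge less LOI = 250.0 t (per-oxide target masses sum to 250.0 t; stated basis 250.0 t — differing by rounding only).
Whole-batch sum: Σ batch = 268.4 t; Σ batch·LOI gives LOI loss = 18.37 t; as yield: glass ÷ batch → 93.16%.

Revised batch per 250.0 t vitreous product:
  rutile: 39.13 t
  CaSiO3: 139.5 t
  BaCO3: 33.55 t
  calcium borate ore: 12.06 t
  ZrSiO4: 30.22 t
  orthoboric acid: 13.92 t
Total batch = 268.4 t; LOI loss = 18.37 t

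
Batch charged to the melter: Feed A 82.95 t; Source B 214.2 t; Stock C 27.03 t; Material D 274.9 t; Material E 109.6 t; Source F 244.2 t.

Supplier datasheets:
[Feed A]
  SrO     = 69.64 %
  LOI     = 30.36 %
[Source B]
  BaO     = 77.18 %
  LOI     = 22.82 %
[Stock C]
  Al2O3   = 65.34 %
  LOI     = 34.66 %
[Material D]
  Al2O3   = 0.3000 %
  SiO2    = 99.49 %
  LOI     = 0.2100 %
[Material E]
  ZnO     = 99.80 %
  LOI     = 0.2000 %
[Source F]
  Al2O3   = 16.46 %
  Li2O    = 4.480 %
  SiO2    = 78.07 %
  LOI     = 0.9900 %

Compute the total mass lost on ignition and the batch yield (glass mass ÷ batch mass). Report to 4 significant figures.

LOI loss = 86.65 t; glass = 866.2 t; yield = 90.91%

Intermediates are shown (rounded to 4 significant digits) alongside each step. All arithmetic keeps full float precision all the way through — a single rounding completes every reported figure — the derived quantities, including the six compositions, the yield, the totals, ignition loss, glass mass, are rebuilt using the weight values at 866.2 t of glass in exact precision, exactly as printed in problem or answer.
Material-by-material LOI:
  Feed A: 82.95 × 0.3036 = 25.18 t
  Source B: 214.2 × 0.2282 = 48.88 t
  Stock C: 27.03 × 0.3466 = 9.369 t
  Material D: 274.9 × 0.002100 = 0.5773 t
  Material E: 109.6 × 0.002000 = 0.2192 t
  Source F: 244.2 × 0.009900 = 2.418 t
Total LOI = 86.65 t
Glass = batch − LOI = 952.9 − 86.65 = 866.2 t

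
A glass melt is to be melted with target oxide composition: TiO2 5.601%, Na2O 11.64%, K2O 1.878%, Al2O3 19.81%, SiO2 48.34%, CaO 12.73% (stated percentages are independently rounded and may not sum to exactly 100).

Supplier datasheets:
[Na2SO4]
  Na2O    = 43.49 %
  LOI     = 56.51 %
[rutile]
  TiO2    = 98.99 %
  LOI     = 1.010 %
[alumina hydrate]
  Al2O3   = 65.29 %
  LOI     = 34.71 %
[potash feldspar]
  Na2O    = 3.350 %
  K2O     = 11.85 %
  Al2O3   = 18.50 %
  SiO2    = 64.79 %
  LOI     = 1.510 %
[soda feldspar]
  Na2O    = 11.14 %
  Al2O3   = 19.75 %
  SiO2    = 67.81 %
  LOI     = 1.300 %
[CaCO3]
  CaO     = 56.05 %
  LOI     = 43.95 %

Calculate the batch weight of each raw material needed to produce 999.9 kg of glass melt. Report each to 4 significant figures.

Batch per 999.9 kg glass melt:
  Na2SO4: 111.6 kg
  rutile: 56.58 kg
  alumina hydrate: 88.66 kg
  potash feldspar: 158.5 kg
  soda feldspar: 561.4 kg
  CaCO3: 227.1 kg
Total batch = 1204 kg; LOI loss = 203.9 kg; yield = 83.06%

In-progress results appear, with 4-significant-digit rounding, in the working; the working math maintains full precision through the solve; a single rounding produces each reported result — the derived quantities (totals, the six compositions, the yield, glass mass, ignition loss) are computed from the batch weights for 999.9 kg of glass in full precision as given in the question or the answer.
Per-oxide target masses for 999.9 kg glass melt:
  TiO2: 5.601% × 999.9 = 56.00 kg
  Na2O: 11.64% × 999.9 = 116.4 kg
  K2O: 1.878% × 999.9 = 18.78 kg
  Al2O3: 19.81% × 999.9 = 198.1 kg
  SiO2: 48.34% × 999.9 = 483.4 kg
  CaO: 12.73% × 999.9 = 127.3 kg
Mass-balance tally per oxide using the reported weights, per the basis as stated (sums match the target masses given rounding of the digits):
  TiO2: 56.58·0.9899 = 56.01 kg (target 56.00 kg)
  Na2O: 111.6·0.4349 + 158.5·0.03350 + 561.4·0.1114 = 116.4 kg (target 116.4 kg)
  K2O: 158.5·0.1185 = 18.78 kg (target 18.78 kg)
  Al2O3: 88.66·0.6529 + 158.5·0.1850 + 561.4·0.1975 = 198.1 kg (target 198.1 kg)
  SiO2: 158.5·0.6479 + 561.4·0.6781 = 483.4 kg (target 483.4 kg)
  CaO: 227.1·0.5605 = 127.3 kg (target 127.3 kg)
Auditing the glass mass value: total charge less LOI = 999.9 kg (oxide target masses add up to 999.9 kg; against the stated basis, 999.9 kg — a pure rounding effect).
Batch grand total — Σ batch = 1204 kg; LOI removed, Σ of batch·LOI: 203.9 kg; yield, glass over the total, = 83.06%.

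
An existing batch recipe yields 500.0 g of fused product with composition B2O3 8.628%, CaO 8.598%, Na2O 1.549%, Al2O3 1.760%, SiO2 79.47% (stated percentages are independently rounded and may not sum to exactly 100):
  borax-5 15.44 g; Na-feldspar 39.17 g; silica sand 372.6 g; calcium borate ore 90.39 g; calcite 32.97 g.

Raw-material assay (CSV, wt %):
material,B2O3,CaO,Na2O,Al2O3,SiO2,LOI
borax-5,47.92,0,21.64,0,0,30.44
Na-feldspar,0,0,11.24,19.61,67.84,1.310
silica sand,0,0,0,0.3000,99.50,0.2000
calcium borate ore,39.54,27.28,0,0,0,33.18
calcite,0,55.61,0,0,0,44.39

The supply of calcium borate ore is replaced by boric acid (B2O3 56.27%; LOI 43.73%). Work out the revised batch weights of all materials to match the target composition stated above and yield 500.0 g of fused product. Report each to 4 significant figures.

Revised batch per 500.0 g fused product:
  borax-5: 15.44 g
  Na-feldspar: 39.17 g
  silica sand: 372.6 g
  boric acid: 63.51 g
  calcite: 77.31 g
Total batch = 568.0 g; LOI loss = 68.05 g

The working math carries full precision at every stage — the intermediate values appear, with 4-significant-figure rounding, alongside each step. A single rounding yields each reported number; all derived quantities (yield, ignition loss, the totals, net glass mass, five oxide percentages) are rebuilt at full float precision from the batch weights on 500.0 g of glass as they appear in question or answer.
Target oxide masses per 500.0 g fused product:
  B2O3: 8.628% × 500.0 = 43.14 g
  CaO: 8.598% × 500.0 = 42.99 g
  Na2O: 1.549% × 500.0 = 7.745 g
  Al2O3: 1.760% × 500.0 = 8.800 g
  SiO2: 79.47% × 500.0 = 397.4 g
Mass-balance tally per oxide on the weights just shown, per the basis as stated (oxide sums agree with the targets exact up to rounding of places):
  B2O3: 15.44·0.4792 + 63.51·0.5627 = 43.14 g (target 43.14 g)
  CaO: 77.31·0.5561 = 42.99 g (target 42.99 g)
  Na2O: 15.44·0.2164 + 39.17·0.1124 = 7.744 g (target 7.745 g)
  Al2O3: 39.17·0.1961 + 372.6·0.003000 = 8.799 g (target 8.800 g)
  SiO2: 39.17·0.6784 + 372.6·0.9950 = 397.3 g (target 397.4 g)
Consistency of the glass mass: batch Σ − ignition loss = 500.0 g (per-oxide target masses sum to 500.0 g; the stated basis being 500.0 g — a pure rounding effect).
Summing the batch: Σ batch = 568.0 g; ignition loss, Σ(batch × LOI) = 68.05 g; glass ÷ batch gives a yield of 88.02%.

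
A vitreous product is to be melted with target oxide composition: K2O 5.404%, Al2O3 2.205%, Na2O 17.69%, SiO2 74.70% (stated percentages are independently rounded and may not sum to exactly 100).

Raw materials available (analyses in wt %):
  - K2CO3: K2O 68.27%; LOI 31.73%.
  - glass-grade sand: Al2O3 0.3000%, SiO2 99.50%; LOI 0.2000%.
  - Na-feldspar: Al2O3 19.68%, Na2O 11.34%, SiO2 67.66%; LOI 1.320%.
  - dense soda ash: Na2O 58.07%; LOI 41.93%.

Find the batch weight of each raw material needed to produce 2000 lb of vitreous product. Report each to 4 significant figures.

Batch per 2000 lb vitreous product:
  K2CO3: 158.3 lb
  glass-grade sand: 1363 lb
  Na-feldspar: 203.3 lb
  dense soda ash: 569.6 lb
Total batch = 2294 lb; LOI loss = 294.5 lb; yield = 87.16%

Intermediates are shown, rounded to 4 significant digits, at each printed step. Each numeric step carries full precision at each step; each reported number takes exactly one rounding; all derived quantities (LOI, yield, four oxide percentages, totals, glass mass) are recomputed from the weighed amounts for 2000 lb of glass at exact precision, precisely as stated by question or answer.
Per-oxide target masses for 2000 lb vitreous product:
  K2O: 5.404% × 2000 = 108.1 lb
  Al2O3: 2.205% × 2000 = 44.10 lb
  Na2O: 17.69% × 2000 = 353.8 lb
  SiO2: 74.70% × 2000 = 1494 lb
Checking each oxide sum per the reported batch figures, against the basis in use (summed amounts equal target values exact up to rounding of places):
  K2O: 158.3·0.6827 = 108.1 lb (target 108.1 lb)
  Al2O3: 1363·0.003000 + 203.3·0.1968 = 44.10 lb (target 44.10 lb)
  Na2O: 203.3·0.1134 + 569.6·0.5807 = 353.8 lb (target 353.8 lb)
  SiO2: 1363·0.9950 + 203.3·0.6766 = 1494 lb (target 1494 lb)
The glass-mass cross-check: total charge less LOI = 2000 lb (summing oxide targets gives 2000 lb; with the basis standing at 2000 lb — gaps are rounding artifacts).
Batch grand total — Σ batch = 2294 lb; LOI removed, Σ of batch·LOI: 294.5 lb; the yield ratio, glass ÷ batch: 87.16%.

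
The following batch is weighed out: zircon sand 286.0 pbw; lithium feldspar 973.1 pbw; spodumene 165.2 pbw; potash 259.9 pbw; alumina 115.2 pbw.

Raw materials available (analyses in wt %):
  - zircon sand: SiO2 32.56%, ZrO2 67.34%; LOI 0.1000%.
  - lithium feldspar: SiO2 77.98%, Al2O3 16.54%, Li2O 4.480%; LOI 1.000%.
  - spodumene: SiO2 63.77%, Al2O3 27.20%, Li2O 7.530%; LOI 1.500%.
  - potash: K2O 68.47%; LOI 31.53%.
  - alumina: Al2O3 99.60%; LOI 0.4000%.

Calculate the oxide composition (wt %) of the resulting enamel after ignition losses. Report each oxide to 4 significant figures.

Glass mass = 1704 pbw (batch 1799 − LOI 94.90).
Composition: SiO2 56.16%, ZrO2 11.30%, Al2O3 18.81%, K2O 10.44%, Li2O 3.287%

In-progress results appear with 4-significant-digit rounding alongside each step. Each numeric step holds full precision through every step. Every reported result sees exactly one rounding; the derived quantities, which include yield, totals, LOI, glass mass, five oxide percentages, are recomputed in exact precision, as quoted within question or answer, using the weight values at 1704 pbw of glass.
Oxide-by-oxide delivered mass:
  SiO2: 286.0·0.3256 + 973.1·0.7798 + 165.2·0.6377 = 957.3 pbw
  ZrO2: 286.0·0.6734 = 192.6 pbw
  Al2O3: 973.1·0.1654 + 165.2·0.2720 + 115.2·0.9960 = 320.6 pbw
  K2O: 259.9·0.6847 = 178.0 pbw
  Li2O: 973.1·0.04480 + 165.2·0.07530 = 56.03 pbw
LOI: 286.0·0.001000 + 973.1·0.01000 + 165.2·0.01500 + 259.9·0.3153 + 115.2·0.004000 = 94.90 pbw
Net of LOI, the glass mass = 1799 − 94.90 = 1704 pbw (consistent with Σ oxide mass)
percent by weight: oxide/glass ×100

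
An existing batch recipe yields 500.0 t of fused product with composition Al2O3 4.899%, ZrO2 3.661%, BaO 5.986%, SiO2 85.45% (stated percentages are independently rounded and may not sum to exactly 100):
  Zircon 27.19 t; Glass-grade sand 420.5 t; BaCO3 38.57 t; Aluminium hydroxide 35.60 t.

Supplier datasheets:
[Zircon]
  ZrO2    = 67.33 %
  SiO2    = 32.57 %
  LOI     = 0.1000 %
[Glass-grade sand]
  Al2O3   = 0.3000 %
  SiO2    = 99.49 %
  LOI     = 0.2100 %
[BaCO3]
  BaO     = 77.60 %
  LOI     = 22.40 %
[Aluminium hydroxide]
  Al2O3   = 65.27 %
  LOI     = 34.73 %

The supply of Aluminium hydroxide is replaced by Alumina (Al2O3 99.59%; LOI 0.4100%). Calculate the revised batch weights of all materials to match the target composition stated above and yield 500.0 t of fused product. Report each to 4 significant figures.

Revised batch per 500.0 t fused product:
  Zircon: 27.19 t
  Glass-grade sand: 420.5 t
  BaCO3: 38.57 t
  Alumina: 23.33 t
Total batch = 509.6 t; LOI loss = 9.646 t

All internal work runs at full precision all the way through — intermediates are displayed (rounded to 4 significant digits) in the working. Every reported figure takes a single rounding; derived quantities (LOI, totals, the yield, the four compositions, net glass mass) are recomputed in exact precision using the weight values per 500.0 t of glass, as they appear in either problem or answer.
Per-oxide target masses for 500.0 t fused product:
  Al2O3: 4.899% × 500.0 = 24.50 t
  ZrO2: 3.661% × 500.0 = 18.30 t
  BaO: 5.986% × 500.0 = 29.93 t
  SiO2: 85.45% × 500.0 = 427.2 t
Sums-versus-targets review on the weights just shown, for the quoted basis mass (sum by sum, the targets are met up to rounding of the answer):
  Al2O3: 420.5·0.003000 + 23.33·0.9959 = 24.50 t (target 24.50 t)
  ZrO2: 27.19·0.6733 = 18.31 t (target 18.30 t)
  BaO: 38.57·0.7760 = 29.93 t (target 29.93 t)
  SiO2: 27.19·0.3257 + 420.5·0.9949 = 427.2 t (target 427.2 t)
Mass balance on the glass: the batch minus its LOI: 499.9 t (targets for the oxides total 500.0 t; with the basis standing at 500.0 t — deltas are rounding alone).
Total batch = Σ batch = 509.6 t; LOI loss = Σ batch·LOI = 9.646 t; glass ÷ batch gives a yield of 98.11%.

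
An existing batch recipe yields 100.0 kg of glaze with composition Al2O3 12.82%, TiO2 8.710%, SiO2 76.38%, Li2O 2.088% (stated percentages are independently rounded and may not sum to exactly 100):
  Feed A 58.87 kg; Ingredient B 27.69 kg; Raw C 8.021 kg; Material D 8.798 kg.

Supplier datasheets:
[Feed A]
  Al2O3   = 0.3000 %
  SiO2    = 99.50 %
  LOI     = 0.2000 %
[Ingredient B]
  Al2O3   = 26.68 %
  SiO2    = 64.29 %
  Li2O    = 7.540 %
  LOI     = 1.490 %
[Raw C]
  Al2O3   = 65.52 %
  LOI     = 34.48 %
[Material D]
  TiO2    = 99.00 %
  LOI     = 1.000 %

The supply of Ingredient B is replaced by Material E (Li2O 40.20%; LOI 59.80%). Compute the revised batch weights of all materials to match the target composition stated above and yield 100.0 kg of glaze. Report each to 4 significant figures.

Revised batch per 100.0 kg glaze:
  Feed A: 76.76 kg
  Material E: 5.194 kg
  Raw C: 19.22 kg
  Material D: 8.798 kg
Total batch = 110.0 kg; LOI loss = 9.975 kg

Each numeric step keeps full precision through every step — values along the way are printed (rounded to 4 significant digits) as written; every reported number is rounded a single time. The derived quantities (yield, totals, net glass mass, LOI, the four compositions) are computed from the batch weights for 100.0 kg of glass in full float precision exactly as shown in the problem or answer text.
The oxide mass targets at 100.0 kg glaze:
  Al2O3: 12.82% × 100.0 = 12.82 kg
  TiO2: 8.710% × 100.0 = 8.710 kg
  SiO2: 76.38% × 100.0 = 76.38 kg
  Li2O: 2.088% × 100.0 = 2.088 kg
Mass-balance tally per oxide applying the batch weights above, at the basis given (sums match the target masses given rounding of the digits):
  Al2O3: 76.76·0.003000 + 19.22·0.6552 = 12.82 kg (target 12.82 kg)
  TiO2: 8.798·0.9900 = 8.710 kg (target 8.710 kg)
  SiO2: 76.76·0.9950 = 76.38 kg (target 76.38 kg)
  Li2O: 5.194·0.4020 = 2.088 kg (target 2.088 kg)
Glass-mass sanity pass: the batch minus its LOI: 100.0 kg (summing oxide targets gives 100.0 kg; basis as stated: 100.0 kg — rounding explains the deltas).
Batch total: Σ batch = 110.0 kg; LOI removed, Σ of batch·LOI: 9.975 kg; glass ÷ batch gives a yield of 90.93%.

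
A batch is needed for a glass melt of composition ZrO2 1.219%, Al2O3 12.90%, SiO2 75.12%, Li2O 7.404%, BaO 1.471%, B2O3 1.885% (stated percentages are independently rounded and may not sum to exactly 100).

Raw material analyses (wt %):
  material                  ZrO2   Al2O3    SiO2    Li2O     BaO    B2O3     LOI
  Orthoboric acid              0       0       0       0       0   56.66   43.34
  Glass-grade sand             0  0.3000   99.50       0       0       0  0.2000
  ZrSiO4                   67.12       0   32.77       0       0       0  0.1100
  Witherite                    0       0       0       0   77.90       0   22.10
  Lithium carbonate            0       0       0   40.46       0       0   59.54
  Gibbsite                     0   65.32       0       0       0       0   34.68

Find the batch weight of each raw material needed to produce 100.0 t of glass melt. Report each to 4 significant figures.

Batch per 100.0 t glass melt:
  Orthoboric acid: 3.327 t
  Glass-grade sand: 74.90 t
  ZrSiO4: 1.816 t
  Witherite: 1.888 t
  Lithium carbonate: 18.30 t
  Gibbsite: 19.40 t
Total batch = 119.6 t; LOI loss = 19.63 t; yield = 83.59%

The intermediate values are shown, rounded to four significant figures, in the working; every computation maintains full precision in every operation; each reported figure includes exactly one rounding — derived quantities (totals, net glass mass, yield, ignition loss, the six compositions) are computed at full precision using the weight values for 100.0 t of glass as quoted within question or answer.
Oxide mass targets, per 100.0 t glass melt:
  ZrO2: 1.219% × 100.0 = 1.219 t
  Al2O3: 12.90% × 100.0 = 12.90 t
  SiO2: 75.12% × 100.0 = 75.12 t
  Li2O: 7.404% × 100.0 = 7.404 t
  BaO: 1.471% × 100.0 = 1.471 t
  B2O3: 1.885% × 100.0 = 1.885 t
A balance pass over the oxides, with the batch weights as given, under the basis named above (target by target, the sums agree up to rounding of the answer):
  ZrO2: 1.816·0.6712 = 1.219 t (target 1.219 t)
  Al2O3: 74.90·0.003000 + 19.40·0.6532 = 12.90 t (target 12.90 t)
  SiO2: 74.90·0.9950 + 1.816·0.3277 = 75.12 t (target 75.12 t)
  Li2O: 18.30·0.4046 = 7.404 t (target 7.404 t)
  BaO: 1.888·0.7790 = 1.471 t (target 1.471 t)
  B2O3: 3.327·0.5666 = 1.885 t (target 1.885 t)
Glass-mass sanity pass: total batch − LOI = 100.0 t (per-oxide target masses sum to 100.0 t; stated basis 100.0 t — gaps are rounding artifacts).
Whole-batch sum: Σ batch = 119.6 t; Σ batch·LOI gives LOI loss = 19.63 t; the yield ratio, glass ÷ batch: 83.59%.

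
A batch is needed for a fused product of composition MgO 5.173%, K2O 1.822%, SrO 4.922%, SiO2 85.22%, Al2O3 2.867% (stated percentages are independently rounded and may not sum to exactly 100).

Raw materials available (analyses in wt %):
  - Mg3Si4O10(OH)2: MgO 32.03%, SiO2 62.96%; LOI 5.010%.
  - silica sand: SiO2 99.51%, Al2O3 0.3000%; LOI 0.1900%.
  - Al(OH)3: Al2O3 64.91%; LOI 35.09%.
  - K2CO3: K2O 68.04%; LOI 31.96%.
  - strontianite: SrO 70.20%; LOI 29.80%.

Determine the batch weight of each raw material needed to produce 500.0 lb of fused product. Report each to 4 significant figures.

The working math maintains exact precision throughout; in-progress results are shown, with 4-significant-digit rounding, as written — a single rounding completes each reported value; all derived quantities, including the yield, net glass mass, LOI, the five compositions, totals, are re-derived from the batch weights per 500.0 lb of glass in exact precision, as quoted within the question or the answer.
Target oxide masses per 500.0 lb fused product:
  MgO: 5.173% × 500.0 = 25.86 lb
  K2O: 1.822% × 500.0 = 9.110 lb
  SrO: 4.922% × 500.0 = 24.61 lb
  SiO2: 85.22% × 500.0 = 426.1 lb
  Al2O3: 2.867% × 500.0 = 14.34 lb
Verifying the oxide balance working from each reported weight, relative to the basis at hand (summed amounts equal target values modulo rounding of the values):
  MgO: 80.75·0.3203 = 25.86 lb (target 25.86 lb)
  K2O: 13.39·0.6804 = 9.111 lb (target 9.110 lb)
  SrO: 35.06·0.7020 = 24.61 lb (target 24.61 lb)
  SiO2: 80.75·0.6296 + 377.1·0.9951 = 426.1 lb (target 426.1 lb)
  Al2O3: 377.1·0.003000 + 20.34·0.6491 = 14.33 lb (target 14.34 lb)
The glass-mass cross-check: whole batch net of LOI = 500.0 lb (summing oxide targets gives 500.0 lb; stated basis 500.0 lb — a pure rounding effect).
Summing the batch: Σ batch = 526.6 lb; LOI removed, Σ of batch·LOI: 26.63 lb; yield, glass over the total, = 94.94%.

Batch per 500.0 lb fused product:
  Mg3Si4O10(OH)2: 80.75 lb
  silica sand: 377.1 lb
  Al(OH)3: 20.34 lb
  K2CO3: 13.39 lb
  strontianite: 35.06 lb
Total batch = 526.6 lb; LOI loss = 26.63 lb; yield = 94.94%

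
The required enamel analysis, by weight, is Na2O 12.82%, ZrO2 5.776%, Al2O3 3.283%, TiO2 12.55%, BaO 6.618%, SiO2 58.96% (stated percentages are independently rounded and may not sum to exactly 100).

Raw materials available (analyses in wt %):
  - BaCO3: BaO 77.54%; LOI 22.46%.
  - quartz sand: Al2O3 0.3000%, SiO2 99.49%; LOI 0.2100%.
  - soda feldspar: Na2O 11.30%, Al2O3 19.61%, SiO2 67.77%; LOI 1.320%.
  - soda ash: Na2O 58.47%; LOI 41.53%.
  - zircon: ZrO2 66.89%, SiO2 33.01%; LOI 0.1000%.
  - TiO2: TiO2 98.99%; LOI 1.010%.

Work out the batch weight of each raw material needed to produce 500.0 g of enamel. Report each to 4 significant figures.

All internal work maintains full precision throughout. Working values are rounded to 4 significant figures wherever printed — each reported figure receives exactly one rounding. The derived quantities, which include ignition loss, net glass mass, yield, six oxide percentages, the totals, are carried in exact precision, as they appear in the question or the answer, starting from the weights for 500.0 g of glass.
Target masses of each oxide per 500.0 g enamel:
  Na2O: 12.82% × 500.0 = 64.10 g
  ZrO2: 5.776% × 500.0 = 28.88 g
  Al2O3: 3.283% × 500.0 = 16.42 g
  TiO2: 12.55% × 500.0 = 62.75 g
  BaO: 6.618% × 500.0 = 33.09 g
  SiO2: 58.96% × 500.0 = 294.8 g
Mass-balance tally per oxide with the batch weights as given, relative to the basis at hand (delivered sums recover each target exact up to rounding of places):
  Na2O: 80.23·0.1130 + 94.12·0.5847 = 64.10 g (target 64.10 g)
  ZrO2: 43.18·0.6689 = 28.88 g (target 28.88 g)
  Al2O3: 227.3·0.003000 + 80.23·0.1961 = 16.42 g (target 16.42 g)
  TiO2: 63.39·0.9899 = 62.75 g (target 62.75 g)
  BaO: 42.67·0.7754 = 33.09 g (target 33.09 g)
  SiO2: 227.3·0.9949 + 80.23·0.6777 + 43.18·0.3301 = 294.8 g (target 294.8 g)
Glass-mass bookkeeping: net batch after ignition = 500.0 g (the Σ of target masses is 500.0 g; the stated basis being 500.0 g — differing by rounding only).
Whole-batch sum: Σ batch = 550.9 g; the LOI term Σ batch·LOI equals 50.89 g; yield = glass ÷ total batch = 90.76%.

Batch per 500.0 g enamel:
  BaCO3: 42.67 g
  quartz sand: 227.3 g
  soda feldspar: 80.23 g
  soda ash: 94.12 g
  zircon: 43.18 g
  TiO2: 63.39 g
Total batch = 550.9 g; LOI loss = 50.89 g; yield = 90.76%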